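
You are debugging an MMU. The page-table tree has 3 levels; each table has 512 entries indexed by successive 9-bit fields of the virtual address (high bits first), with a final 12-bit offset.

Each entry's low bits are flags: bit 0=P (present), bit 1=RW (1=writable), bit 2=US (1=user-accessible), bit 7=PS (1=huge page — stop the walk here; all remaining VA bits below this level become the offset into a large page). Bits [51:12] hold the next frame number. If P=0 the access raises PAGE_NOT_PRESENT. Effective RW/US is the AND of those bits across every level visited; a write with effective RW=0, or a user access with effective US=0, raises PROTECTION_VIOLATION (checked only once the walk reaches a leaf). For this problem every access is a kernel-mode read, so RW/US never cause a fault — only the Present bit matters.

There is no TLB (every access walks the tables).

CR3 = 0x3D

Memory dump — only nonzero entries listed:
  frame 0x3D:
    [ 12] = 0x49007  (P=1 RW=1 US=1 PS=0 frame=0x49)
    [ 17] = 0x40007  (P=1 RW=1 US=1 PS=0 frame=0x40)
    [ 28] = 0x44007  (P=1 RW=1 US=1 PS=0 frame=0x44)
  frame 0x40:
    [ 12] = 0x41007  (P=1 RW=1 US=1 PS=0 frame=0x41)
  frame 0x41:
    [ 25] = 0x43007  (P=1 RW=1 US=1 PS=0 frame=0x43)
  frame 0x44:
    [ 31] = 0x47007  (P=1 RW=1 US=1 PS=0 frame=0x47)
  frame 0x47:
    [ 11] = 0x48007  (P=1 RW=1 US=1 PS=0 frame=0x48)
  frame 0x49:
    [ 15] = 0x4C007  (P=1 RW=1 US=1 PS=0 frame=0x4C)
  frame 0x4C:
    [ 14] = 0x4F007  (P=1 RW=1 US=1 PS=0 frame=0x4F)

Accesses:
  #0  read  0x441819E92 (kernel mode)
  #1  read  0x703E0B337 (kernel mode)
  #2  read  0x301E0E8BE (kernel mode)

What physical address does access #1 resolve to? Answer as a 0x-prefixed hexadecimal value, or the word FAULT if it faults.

Walk each access:
#0 VA=0x441819E92 (r,kernel):
  L0 @0x3D[17] → 0x40007  P=1,RW=1,US=1,PS=0
  L1 @0x40[12] → 0x41007  P=1,RW=1,US=1,PS=0
  L2 @0x41[25] → 0x43007  P=1,RW=1,US=1,PS=0
  ✓ 0x43E92  — 3 lookups
#1 VA=0x703E0B337 (r,kernel):
  L0 @0x3D[28] → 0x44007  P=1,RW=1,US=1,PS=0
  L1 @0x44[31] → 0x47007  P=1,RW=1,US=1,PS=0
  L2 @0x47[11] → 0x48007  P=1,RW=1,US=1,PS=0
  ✓ 0x48337  — 3 lookups
#2 VA=0x301E0E8BE (r,kernel):
  L0 @0x3D[12] → 0x49007  P=1,RW=1,US=1,PS=0
  L1 @0x49[15] → 0x4C007  P=1,RW=1,US=1,PS=0
  L2 @0x4C[14] → 0x4F007  P=1,RW=1,US=1,PS=0
  ✓ 0x4F8BE  — 3 lookups

Access #1 PA: 0x48337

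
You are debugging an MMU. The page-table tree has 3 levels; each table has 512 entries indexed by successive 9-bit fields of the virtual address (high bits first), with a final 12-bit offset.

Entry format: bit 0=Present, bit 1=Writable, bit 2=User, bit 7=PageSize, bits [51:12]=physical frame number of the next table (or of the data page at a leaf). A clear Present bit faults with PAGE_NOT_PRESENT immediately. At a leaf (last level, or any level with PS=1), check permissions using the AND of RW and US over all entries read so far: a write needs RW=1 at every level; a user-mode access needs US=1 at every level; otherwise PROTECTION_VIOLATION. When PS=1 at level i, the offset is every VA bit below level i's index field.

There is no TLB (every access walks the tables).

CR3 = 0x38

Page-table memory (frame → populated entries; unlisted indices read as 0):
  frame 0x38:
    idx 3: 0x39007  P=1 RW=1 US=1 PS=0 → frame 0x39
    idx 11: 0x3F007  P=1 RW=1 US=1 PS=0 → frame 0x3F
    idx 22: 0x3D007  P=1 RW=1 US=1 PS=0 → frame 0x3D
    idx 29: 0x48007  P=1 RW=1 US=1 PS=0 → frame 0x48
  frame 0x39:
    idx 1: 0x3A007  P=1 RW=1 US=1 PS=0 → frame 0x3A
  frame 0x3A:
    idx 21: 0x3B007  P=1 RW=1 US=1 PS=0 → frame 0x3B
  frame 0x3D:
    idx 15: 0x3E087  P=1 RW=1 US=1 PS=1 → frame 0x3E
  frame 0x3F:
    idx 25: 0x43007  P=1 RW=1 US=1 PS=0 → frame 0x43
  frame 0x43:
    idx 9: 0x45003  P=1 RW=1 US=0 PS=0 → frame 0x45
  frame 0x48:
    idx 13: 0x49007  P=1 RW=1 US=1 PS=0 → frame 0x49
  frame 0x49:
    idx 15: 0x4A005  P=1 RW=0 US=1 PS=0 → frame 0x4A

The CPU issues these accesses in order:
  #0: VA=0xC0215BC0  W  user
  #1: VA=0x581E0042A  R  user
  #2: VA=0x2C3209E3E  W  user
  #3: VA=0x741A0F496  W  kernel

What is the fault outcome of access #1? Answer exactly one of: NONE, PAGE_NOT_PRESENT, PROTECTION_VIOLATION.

Trace:
#0 VA=0xC0215BC0 (w,user):
  [0] read 0x38 idx=3: raw=0x39007 flags P=1 W=1 U=1 S=0
  [1] read 0x39 idx=1: raw=0x3A007 flags P=1 W=1 U=1 S=0
  [2] read 0x3A idx=21: raw=0x3B007 flags P=1 W=1 U=1 S=0
  ✓ 0x3BBC0  — 3 lookups
#1 VA=0x581E0042A (r,user):
  [0] read 0x38 idx=22: raw=0x3D007 flags P=1 W=1 U=1 S=0
  [1] read 0x3D idx=15: raw=0x3E087 flags P=1 W=1 U=1 S=1
  ✓ 0x3E42A (huge @L1)  — 2 lookups
#2 VA=0x2C3209E3E (w,user):
  [0] read 0x38 idx=11: raw=0x3F007 flags P=1 W=1 U=1 S=0
  [1] read 0x3F idx=25: raw=0x43007 flags P=1 W=1 U=1 S=0
  [2] read 0x43 idx=9: raw=0x45003 flags P=1 W=1 U=0 S=0
  ⇒ fault: PROTECTION_VIOLATION  — 3 lookups
#3 VA=0x741A0F496 (w,kernel):
  [0] read 0x38 idx=29: raw=0x48007 flags P=1 W=1 U=1 S=0
  [1] read 0x48 idx=13: raw=0x49007 flags P=1 W=1 U=1 S=0
  [2] read 0x49 idx=15: raw=0x4A005 flags P=1 W=0 U=1 S=0
  ⇒ fault: PROTECTION_VIOLATION  — 3 lookups

Access #1 fault: NONE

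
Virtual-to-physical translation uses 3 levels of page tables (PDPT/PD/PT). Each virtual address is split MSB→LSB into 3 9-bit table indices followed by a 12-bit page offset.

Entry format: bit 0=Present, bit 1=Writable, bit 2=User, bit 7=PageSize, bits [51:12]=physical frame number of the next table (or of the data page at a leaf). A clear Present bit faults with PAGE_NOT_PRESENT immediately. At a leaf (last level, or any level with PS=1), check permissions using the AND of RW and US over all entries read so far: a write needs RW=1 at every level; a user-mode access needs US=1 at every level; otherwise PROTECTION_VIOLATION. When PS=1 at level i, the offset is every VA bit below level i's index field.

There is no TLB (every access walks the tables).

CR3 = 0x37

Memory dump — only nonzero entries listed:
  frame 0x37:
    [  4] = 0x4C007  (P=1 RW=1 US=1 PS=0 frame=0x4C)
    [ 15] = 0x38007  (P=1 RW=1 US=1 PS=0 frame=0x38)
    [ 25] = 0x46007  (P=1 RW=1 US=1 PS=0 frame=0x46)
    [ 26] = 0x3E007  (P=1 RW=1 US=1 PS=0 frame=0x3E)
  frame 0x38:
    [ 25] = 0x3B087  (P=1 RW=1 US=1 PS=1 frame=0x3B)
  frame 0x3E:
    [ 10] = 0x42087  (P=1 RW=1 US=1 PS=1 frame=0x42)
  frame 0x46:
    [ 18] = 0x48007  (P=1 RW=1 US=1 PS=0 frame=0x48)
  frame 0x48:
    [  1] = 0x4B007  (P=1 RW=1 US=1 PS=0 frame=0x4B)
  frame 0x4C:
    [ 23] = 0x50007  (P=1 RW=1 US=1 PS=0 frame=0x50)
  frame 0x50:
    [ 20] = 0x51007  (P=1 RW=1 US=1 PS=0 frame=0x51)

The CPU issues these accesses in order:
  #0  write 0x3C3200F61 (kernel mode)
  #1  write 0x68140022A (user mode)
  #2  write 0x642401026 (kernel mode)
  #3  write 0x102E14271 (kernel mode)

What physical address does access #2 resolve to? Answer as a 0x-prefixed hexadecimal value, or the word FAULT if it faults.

Walk each access:
#0 VA=0x3C3200F61 (w,kernel):
  L0 @0x37[15] → 0x38007  P=1,RW=1,US=1,PS=0
  L1 @0x38[25] → 0x3B087  P=1,RW=1,US=1,PS=1
  ✓ 0x3BF61 (huge @L1)  — 2 lookups
#1 VA=0x68140022A (w,user):
  L0 @0x37[26] → 0x3E007  P=1,RW=1,US=1,PS=0
  L1 @0x3E[10] → 0x42087  P=1,RW=1,US=1,PS=1
  ✓ 0x4222A (huge @L1)  — 2 lookups
#2 VA=0x642401026 (w,kernel):
  L0 @0x37[25] → 0x46007  P=1,RW=1,US=1,PS=0
  L1 @0x46[18] → 0x48007  P=1,RW=1,US=1,PS=0
  L2 @0x48[1] → 0x4B007  P=1,RW=1,US=1,PS=0
  ✓ 0x4B026  — 3 lookups
#3 VA=0x102E14271 (w,kernel):
  L0 @0x37[4] → 0x4C007  P=1,RW=1,US=1,PS=0
  L1 @0x4C[23] → 0x50007  P=1,RW=1,US=1,PS=0
  L2 @0x50[20] → 0x51007  P=1,RW=1,US=1,PS=0
  ✓ 0x51271  — 3 lookups

Access #2 PA: 0x4B026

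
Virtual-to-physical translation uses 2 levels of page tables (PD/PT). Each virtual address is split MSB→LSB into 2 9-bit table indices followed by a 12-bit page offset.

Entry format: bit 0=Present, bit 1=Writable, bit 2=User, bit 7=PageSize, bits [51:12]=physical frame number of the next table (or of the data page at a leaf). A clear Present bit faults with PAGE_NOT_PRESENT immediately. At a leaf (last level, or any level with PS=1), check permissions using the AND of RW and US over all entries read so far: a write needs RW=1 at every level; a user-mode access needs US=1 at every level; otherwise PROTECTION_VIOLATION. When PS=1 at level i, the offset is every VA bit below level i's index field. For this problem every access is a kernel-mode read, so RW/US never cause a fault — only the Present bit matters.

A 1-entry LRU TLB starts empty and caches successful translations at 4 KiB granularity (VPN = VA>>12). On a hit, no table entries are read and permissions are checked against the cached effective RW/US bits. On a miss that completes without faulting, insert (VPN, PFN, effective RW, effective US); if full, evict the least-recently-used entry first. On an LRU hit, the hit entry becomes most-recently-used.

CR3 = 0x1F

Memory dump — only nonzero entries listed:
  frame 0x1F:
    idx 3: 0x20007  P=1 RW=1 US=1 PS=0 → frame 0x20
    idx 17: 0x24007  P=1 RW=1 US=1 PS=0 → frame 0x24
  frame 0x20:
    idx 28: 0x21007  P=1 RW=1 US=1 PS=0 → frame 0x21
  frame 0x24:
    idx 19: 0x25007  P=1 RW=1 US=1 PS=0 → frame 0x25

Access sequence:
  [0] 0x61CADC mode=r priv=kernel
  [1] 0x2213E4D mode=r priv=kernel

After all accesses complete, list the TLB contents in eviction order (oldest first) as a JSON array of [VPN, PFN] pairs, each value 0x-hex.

Per-access translation:
#0 VA=0x61CADC (r,kernel):
  [0] read 0x1F idx=3: raw=0x20007 flags P=1 W=1 U=1 S=0
  [1] read 0x20 idx=28: raw=0x21007 flags P=1 W=1 U=1 S=0
  → PA=0x21ADC  (2 entries read)
#1 VA=0x2213E4D (r,kernel):
  [0] read 0x1F idx=17: raw=0x24007 flags P=1 W=1 U=1 S=0
  [1] read 0x24 idx=19: raw=0x25007 flags P=1 W=1 U=1 S=0
  → PA=0x25E4D  (2 entries read)

TLB: [["0x2213", "0x25"]]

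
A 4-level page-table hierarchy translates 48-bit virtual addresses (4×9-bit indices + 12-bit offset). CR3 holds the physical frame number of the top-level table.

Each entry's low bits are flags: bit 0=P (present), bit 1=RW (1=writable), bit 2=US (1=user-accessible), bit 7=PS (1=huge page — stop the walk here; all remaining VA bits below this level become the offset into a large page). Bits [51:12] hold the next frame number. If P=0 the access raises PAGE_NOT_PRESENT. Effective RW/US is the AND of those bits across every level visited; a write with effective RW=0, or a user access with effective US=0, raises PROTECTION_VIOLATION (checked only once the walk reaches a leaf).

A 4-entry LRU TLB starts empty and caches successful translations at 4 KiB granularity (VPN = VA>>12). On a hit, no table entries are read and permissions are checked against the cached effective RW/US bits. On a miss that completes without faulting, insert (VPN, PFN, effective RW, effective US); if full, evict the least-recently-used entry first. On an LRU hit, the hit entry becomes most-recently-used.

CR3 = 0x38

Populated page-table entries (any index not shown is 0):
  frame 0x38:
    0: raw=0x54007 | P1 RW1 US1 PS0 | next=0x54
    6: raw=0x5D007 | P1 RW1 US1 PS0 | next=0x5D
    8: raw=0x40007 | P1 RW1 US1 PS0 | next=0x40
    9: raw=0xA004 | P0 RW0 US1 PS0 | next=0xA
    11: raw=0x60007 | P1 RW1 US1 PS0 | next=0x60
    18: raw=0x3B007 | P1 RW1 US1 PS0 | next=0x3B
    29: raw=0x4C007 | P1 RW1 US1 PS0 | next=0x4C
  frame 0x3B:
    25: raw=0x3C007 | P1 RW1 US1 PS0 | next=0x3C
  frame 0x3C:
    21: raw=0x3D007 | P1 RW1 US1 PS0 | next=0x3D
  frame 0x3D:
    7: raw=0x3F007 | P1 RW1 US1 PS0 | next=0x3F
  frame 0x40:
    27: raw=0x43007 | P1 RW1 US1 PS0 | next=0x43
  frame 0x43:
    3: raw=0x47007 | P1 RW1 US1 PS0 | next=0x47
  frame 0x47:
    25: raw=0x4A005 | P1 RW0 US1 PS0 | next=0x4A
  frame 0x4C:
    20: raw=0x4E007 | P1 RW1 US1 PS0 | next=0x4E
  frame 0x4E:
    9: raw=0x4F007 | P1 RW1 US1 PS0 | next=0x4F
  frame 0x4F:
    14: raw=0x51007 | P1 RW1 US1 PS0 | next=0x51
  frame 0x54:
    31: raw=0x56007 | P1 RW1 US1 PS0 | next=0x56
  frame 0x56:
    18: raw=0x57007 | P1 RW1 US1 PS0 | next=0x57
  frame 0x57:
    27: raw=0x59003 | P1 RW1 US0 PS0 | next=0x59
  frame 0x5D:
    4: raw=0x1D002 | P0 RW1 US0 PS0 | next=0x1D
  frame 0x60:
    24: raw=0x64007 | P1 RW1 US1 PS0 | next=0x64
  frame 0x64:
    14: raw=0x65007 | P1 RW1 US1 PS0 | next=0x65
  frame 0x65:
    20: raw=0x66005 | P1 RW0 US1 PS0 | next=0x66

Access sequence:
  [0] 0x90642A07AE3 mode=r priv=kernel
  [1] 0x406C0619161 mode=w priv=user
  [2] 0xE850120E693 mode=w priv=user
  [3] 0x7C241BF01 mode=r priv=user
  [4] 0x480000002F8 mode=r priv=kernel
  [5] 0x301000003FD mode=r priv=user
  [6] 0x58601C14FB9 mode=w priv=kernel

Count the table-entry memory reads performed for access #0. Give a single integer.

Per-access translation:
#0 VA=0x90642A07AE3 (r,kernel):
  lvl0: tbl 0x38, slot 18 ⇒ 0x3B007 (P1/RW1/US1/PS0)
  lvl1: tbl 0x3B, slot 25 ⇒ 0x3C007 (P1/RW1/US1/PS0)
  lvl2: tbl 0x3C, slot 21 ⇒ 0x3D007 (P1/RW1/US1/PS0)
  lvl3: tbl 0x3D, slot 7 ⇒ 0x3F007 (P1/RW1/US1/PS0)
  ✓ 0x3FAE3  — 4 lookups
#1 VA=0x406C0619161 (w,user):
  lvl0: tbl 0x38, slot 8 ⇒ 0x40007 (P1/RW1/US1/PS0)
  lvl1: tbl 0x40, slot 27 ⇒ 0x43007 (P1/RW1/US1/PS0)
  lvl2: tbl 0x43, slot 3 ⇒ 0x47007 (P1/RW1/US1/PS0)
  lvl3: tbl 0x47, slot 25 ⇒ 0x4A005 (P1/RW0/US1/PS0)
  ✗ PROTECTION_VIOLATION  [4 reads]
#2 VA=0xE850120E693 (w,user):
  lvl0: tbl 0x38, slot 29 ⇒ 0x4C007 (P1/RW1/US1/PS0)
  lvl1: tbl 0x4C, slot 20 ⇒ 0x4E007 (P1/RW1/US1/PS0)
  lvl2: tbl 0x4E, slot 9 ⇒ 0x4F007 (P1/RW1/US1/PS0)
  lvl3: tbl 0x4F, slot 14 ⇒ 0x51007 (P1/RW1/US1/PS0)
  ✓ 0x51693  — 4 lookups
#3 VA=0x7C241BF01 (r,user):
  lvl0: tbl 0x38, slot 0 ⇒ 0x54007 (P1/RW1/US1/PS0)
  lvl1: tbl 0x54, slot 31 ⇒ 0x56007 (P1/RW1/US1/PS0)
  lvl2: tbl 0x56, slot 18 ⇒ 0x57007 (P1/RW1/US1/PS0)
  lvl3: tbl 0x57, slot 27 ⇒ 0x59003 (P1/RW1/US0/PS0)
  ✗ PROTECTION_VIOLATION  [4 reads]
#4 VA=0x480000002F8 (r,kernel):
  lvl0: tbl 0x38, slot 9 ⇒ 0xA004 (P0/RW0/US1/PS0)
  ✗ PAGE_NOT_PRESENT  [1 reads]
#5 VA=0x301000003FD (r,user):
  lvl0: tbl 0x38, slot 6 ⇒ 0x5D007 (P1/RW1/US1/PS0)
  lvl1: tbl 0x5D, slot 4 ⇒ 0x1D002 (P0/RW1/US0/PS0)
  ✗ PAGE_NOT_PRESENT  [2 reads]
#6 VA=0x58601C14FB9 (w,kernel):
  lvl0: tbl 0x38, slot 11 ⇒ 0x60007 (P1/RW1/US1/PS0)
  lvl1: tbl 0x60, slot 24 ⇒ 0x64007 (P1/RW1/US1/PS0)
  lvl2: tbl 0x64, slot 14 ⇒ 0x65007 (P1/RW1/US1/PS0)
  lvl3: tbl 0x65, slot 20 ⇒ 0x66005 (P1/RW0/US1/PS0)
  ✗ PROTECTION_VIOLATION  [4 reads]

Entries read for #0: 4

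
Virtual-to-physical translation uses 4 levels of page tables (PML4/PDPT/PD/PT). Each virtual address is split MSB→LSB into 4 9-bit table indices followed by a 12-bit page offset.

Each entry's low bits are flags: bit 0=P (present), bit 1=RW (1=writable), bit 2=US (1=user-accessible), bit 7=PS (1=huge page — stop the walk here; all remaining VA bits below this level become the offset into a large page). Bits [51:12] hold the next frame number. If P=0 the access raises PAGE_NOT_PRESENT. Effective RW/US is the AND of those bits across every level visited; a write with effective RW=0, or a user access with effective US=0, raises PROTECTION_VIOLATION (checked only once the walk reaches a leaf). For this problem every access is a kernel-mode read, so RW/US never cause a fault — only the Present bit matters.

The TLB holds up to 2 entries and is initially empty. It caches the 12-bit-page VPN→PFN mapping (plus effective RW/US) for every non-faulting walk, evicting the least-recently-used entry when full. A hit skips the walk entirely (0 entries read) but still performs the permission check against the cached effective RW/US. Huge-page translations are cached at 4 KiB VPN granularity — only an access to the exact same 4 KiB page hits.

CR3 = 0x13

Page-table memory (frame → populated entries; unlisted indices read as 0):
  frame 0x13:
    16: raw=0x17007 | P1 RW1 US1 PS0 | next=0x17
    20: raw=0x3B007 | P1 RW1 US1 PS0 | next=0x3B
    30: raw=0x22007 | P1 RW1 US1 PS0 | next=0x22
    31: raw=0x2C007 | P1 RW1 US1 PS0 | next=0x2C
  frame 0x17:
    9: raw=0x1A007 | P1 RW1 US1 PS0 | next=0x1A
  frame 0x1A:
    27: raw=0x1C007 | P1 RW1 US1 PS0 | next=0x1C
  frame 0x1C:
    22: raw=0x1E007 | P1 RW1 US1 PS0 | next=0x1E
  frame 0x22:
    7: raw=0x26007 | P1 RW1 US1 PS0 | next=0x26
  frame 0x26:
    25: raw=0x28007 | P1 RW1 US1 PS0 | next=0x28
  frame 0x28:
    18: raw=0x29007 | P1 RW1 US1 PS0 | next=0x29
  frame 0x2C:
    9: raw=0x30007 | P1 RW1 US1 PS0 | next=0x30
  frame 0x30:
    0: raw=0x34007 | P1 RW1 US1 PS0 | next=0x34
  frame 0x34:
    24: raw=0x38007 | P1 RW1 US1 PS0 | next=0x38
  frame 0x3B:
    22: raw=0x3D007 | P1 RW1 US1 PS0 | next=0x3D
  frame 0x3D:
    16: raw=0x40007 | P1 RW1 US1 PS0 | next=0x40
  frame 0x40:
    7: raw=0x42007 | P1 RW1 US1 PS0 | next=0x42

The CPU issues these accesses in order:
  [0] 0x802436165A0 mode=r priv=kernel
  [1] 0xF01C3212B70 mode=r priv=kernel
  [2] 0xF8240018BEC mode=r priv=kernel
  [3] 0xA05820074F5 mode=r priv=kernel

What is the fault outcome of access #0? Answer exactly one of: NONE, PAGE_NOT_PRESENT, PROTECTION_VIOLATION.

Trace:
#0 VA=0x802436165A0 (r,kernel):
  lvl0: tbl 0x13, slot 16 ⇒ 0x17007 (P1/RW1/US1/PS0)
  lvl1: tbl 0x17, slot 9 ⇒ 0x1A007 (P1/RW1/US1/PS0)
  lvl2: tbl 0x1A, slot 27 ⇒ 0x1C007 (P1/RW1/US1/PS0)
  lvl3: tbl 0x1C, slot 22 ⇒ 0x1E007 (P1/RW1/US1/PS0)
  ⇒ phys 0x1E5A0  [4 reads]
#1 VA=0xF01C3212B70 (r,kernel):
  lvl0: tbl 0x13, slot 30 ⇒ 0x22007 (P1/RW1/US1/PS0)
  lvl1: tbl 0x22, slot 7 ⇒ 0x26007 (P1/RW1/US1/PS0)
  lvl2: tbl 0x26, slot 25 ⇒ 0x28007 (P1/RW1/US1/PS0)
  lvl3: tbl 0x28, slot 18 ⇒ 0x29007 (P1/RW1/US1/PS0)
  ⇒ phys 0x29B70  [4 reads]
#2 VA=0xF8240018BEC (r,kernel):
  lvl0: tbl 0x13, slot 31 ⇒ 0x2C007 (P1/RW1/US1/PS0)
  lvl1: tbl 0x2C, slot 9 ⇒ 0x30007 (P1/RW1/US1/PS0)
  lvl2: tbl 0x30, slot 0 ⇒ 0x34007 (P1/RW1/US1/PS0)
  lvl3: tbl 0x34, slot 24 ⇒ 0x38007 (P1/RW1/US1/PS0)
  ⇒ phys 0x38BEC  [4 reads]
#3 VA=0xA05820074F5 (r,kernel):
  lvl0: tbl 0x13, slot 20 ⇒ 0x3B007 (P1/RW1/US1/PS0)
  lvl1: tbl 0x3B, slot 22 ⇒ 0x3D007 (P1/RW1/US1/PS0)
  lvl2: tbl 0x3D, slot 16 ⇒ 0x40007 (P1/RW1/US1/PS0)
  lvl3: tbl 0x40, slot 7 ⇒ 0x42007 (P1/RW1/US1/PS0)
  ⇒ phys 0x424F5  [4 reads]

Access #0 fault: NONE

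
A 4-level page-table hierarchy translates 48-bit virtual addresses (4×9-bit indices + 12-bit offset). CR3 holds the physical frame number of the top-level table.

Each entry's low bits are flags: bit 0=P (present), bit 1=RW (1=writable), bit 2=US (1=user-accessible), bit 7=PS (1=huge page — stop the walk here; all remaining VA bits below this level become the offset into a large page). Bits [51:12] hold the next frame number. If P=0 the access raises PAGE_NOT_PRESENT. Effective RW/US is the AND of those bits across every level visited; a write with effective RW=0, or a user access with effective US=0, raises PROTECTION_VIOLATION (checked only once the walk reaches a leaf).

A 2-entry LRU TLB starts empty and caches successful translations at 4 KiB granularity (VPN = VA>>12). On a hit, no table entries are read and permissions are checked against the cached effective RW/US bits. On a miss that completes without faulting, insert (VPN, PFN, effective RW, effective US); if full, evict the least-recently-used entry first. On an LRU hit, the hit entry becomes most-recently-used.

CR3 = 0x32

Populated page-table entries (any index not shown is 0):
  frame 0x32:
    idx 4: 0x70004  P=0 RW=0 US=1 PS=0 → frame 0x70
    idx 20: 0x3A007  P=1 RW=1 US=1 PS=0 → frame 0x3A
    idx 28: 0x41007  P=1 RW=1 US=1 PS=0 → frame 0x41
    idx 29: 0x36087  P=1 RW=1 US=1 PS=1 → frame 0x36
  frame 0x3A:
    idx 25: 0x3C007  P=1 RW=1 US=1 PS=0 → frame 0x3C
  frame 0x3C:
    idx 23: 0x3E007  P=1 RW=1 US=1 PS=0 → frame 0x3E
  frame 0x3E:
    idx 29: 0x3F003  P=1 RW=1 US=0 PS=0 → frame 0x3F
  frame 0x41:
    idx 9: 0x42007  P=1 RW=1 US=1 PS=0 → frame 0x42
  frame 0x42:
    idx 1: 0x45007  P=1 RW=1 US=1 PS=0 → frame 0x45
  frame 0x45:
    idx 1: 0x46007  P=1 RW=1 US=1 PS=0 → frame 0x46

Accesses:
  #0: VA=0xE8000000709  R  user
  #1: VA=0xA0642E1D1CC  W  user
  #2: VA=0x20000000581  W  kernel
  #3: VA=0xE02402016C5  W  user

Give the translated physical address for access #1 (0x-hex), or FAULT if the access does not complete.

Per-access translation:
#0 VA=0xE8000000709 (r,user):
  L0 @0x32[29] → 0x36087  P=1,RW=1,US=1,PS=1
  ⇒ phys 0x36709 (huge @L0)  [1 reads]
#1 VA=0xA0642E1D1CC (w,user):
  L0 @0x32[20] → 0x3A007  P=1,RW=1,US=1,PS=0
  L1 @0x3A[25] → 0x3C007  P=1,RW=1,US=1,PS=0
  L2 @0x3C[23] → 0x3E007  P=1,RW=1,US=1,PS=0
  L3 @0x3E[29] → 0x3F003  P=1,RW=1,US=0,PS=0
  ⇒ fault: PROTECTION_VIOLATION  — 4 lookups
#2 VA=0x20000000581 (w,kernel):
  L0 @0x32[4] → 0x70004  P=0,RW=0,US=1,PS=0
  ⇒ fault: PAGE_NOT_PRESENT  — 1 lookups
#3 VA=0xE02402016C5 (w,user):
  L0 @0x32[28] → 0x41007  P=1,RW=1,US=1,PS=0
  L1 @0x41[9] → 0x42007  P=1,RW=1,US=1,PS=0
  L2 @0x42[1] → 0x45007  P=1,RW=1,US=1,PS=0
  L3 @0x45[1] → 0x46007  P=1,RW=1,US=1,PS=0
  ⇒ phys 0x466C5  [4 reads]

Access #1 PA: FAULT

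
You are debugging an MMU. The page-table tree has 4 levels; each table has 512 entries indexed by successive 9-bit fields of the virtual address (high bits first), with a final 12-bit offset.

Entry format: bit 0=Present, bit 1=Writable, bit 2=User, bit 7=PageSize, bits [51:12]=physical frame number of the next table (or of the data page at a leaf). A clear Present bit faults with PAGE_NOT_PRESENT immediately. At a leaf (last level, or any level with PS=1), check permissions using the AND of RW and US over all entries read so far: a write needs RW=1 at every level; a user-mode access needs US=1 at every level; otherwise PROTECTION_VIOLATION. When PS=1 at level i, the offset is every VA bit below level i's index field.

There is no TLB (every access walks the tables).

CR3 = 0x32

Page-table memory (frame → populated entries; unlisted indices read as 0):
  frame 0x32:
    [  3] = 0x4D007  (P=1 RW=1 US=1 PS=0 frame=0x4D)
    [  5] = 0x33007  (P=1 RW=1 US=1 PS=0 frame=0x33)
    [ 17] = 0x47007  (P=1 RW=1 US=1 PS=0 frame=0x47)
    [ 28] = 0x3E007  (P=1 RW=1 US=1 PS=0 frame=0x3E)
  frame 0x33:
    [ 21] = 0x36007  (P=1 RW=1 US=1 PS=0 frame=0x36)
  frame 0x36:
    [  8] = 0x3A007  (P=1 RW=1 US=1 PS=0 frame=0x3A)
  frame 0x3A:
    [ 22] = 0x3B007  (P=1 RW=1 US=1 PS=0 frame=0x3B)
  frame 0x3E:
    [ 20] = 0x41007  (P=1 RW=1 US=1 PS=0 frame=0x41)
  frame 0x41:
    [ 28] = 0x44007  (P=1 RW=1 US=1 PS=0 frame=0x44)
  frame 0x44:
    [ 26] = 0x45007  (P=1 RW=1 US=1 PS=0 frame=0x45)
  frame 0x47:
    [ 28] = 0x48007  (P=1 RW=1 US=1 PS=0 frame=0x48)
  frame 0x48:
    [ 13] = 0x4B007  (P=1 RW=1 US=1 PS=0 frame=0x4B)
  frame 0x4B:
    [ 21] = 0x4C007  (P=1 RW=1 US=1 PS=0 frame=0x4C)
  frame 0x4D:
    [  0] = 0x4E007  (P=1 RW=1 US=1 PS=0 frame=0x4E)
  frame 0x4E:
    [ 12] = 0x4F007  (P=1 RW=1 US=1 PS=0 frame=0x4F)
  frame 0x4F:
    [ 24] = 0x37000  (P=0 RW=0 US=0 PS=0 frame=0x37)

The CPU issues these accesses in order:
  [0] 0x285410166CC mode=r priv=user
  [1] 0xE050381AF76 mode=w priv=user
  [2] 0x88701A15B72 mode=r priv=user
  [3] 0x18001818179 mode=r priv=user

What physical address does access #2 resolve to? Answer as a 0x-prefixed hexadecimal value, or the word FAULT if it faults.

Walk each access:
#0 VA=0x285410166CC (r,user):
  L0: frame=0x32 idx=5 entry=0x33007 [P=1 RW=1 US=1 PS=0]
  L1: frame=0x33 idx=21 entry=0x36007 [P=1 RW=1 US=1 PS=0]
  L2: frame=0x36 idx=8 entry=0x3A007 [P=1 RW=1 US=1 PS=0]
  L3: frame=0x3A idx=22 entry=0x3B007 [P=1 RW=1 US=1 PS=0]
  ✓ 0x3B6CC  — 4 lookups
#1 VA=0xE050381AF76 (w,user):
  L0: frame=0x32 idx=28 entry=0x3E007 [P=1 RW=1 US=1 PS=0]
  L1: frame=0x3E idx=20 entry=0x41007 [P=1 RW=1 US=1 PS=0]
  L2: frame=0x41 idx=28 entry=0x44007 [P=1 RW=1 US=1 PS=0]
  L3: frame=0x44 idx=26 entry=0x45007 [P=1 RW=1 US=1 PS=0]
  ✓ 0x45F76  — 4 lookups
#2 VA=0x88701A15B72 (r,user):
  L0: frame=0x32 idx=17 entry=0x47007 [P=1 RW=1 US=1 PS=0]
  L1: frame=0x47 idx=28 entry=0x48007 [P=1 RW=1 US=1 PS=0]
  L2: frame=0x48 idx=13 entry=0x4B007 [P=1 RW=1 US=1 PS=0]
  L3: frame=0x4B idx=21 entry=0x4C007 [P=1 RW=1 US=1 PS=0]
  ✓ 0x4CB72  — 4 lookups
#3 VA=0x18001818179 (r,user):
  L0: frame=0x32 idx=3 entry=0x4D007 [P=1 RW=1 US=1 PS=0]
  L1: frame=0x4D idx=0 entry=0x4E007 [P=1 RW=1 US=1 PS=0]
  L2: frame=0x4E idx=12 entry=0x4F007 [P=1 RW=1 US=1 PS=0]
  L3: frame=0x4F idx=24 entry=0x37000 [P=0 RW=0 US=0 PS=0]
  ⇒ fault: PAGE_NOT_PRESENT  — 4 lookups

Access #2 PA: 0x4CB72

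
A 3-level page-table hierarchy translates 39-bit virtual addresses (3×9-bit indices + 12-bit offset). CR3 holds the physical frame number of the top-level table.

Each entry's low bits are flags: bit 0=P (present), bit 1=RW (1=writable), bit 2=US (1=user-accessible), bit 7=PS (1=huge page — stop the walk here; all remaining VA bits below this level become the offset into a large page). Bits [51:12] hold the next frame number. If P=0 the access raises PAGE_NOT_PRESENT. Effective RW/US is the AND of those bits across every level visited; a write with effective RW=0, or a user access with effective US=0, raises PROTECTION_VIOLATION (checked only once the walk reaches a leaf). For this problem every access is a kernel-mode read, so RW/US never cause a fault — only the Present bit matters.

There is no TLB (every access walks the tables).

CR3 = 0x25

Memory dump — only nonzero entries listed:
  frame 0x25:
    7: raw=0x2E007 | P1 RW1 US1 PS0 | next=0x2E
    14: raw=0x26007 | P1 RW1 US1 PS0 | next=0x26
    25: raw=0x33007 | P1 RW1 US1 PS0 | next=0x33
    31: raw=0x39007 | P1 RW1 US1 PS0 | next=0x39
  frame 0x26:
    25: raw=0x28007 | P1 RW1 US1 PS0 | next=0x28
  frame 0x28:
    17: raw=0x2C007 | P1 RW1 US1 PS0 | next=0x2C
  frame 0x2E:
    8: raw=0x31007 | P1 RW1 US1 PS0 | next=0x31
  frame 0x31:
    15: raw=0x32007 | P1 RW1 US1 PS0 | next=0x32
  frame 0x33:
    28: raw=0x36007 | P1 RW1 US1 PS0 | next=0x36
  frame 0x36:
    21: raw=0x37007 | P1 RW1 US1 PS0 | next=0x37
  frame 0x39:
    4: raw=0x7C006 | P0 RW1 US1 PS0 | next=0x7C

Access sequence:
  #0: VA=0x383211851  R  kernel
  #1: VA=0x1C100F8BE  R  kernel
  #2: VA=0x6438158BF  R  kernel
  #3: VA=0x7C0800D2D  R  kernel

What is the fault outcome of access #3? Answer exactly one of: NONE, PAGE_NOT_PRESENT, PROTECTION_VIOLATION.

Per-access translation:
#0 VA=0x383211851 (r,kernel):
  [0] read 0x25 idx=14: raw=0x26007 flags P=1 W=1 U=1 S=0
  [1] read 0x26 idx=25: raw=0x28007 flags P=1 W=1 U=1 S=0
  [2] read 0x28 idx=17: raw=0x2C007 flags P=1 W=1 U=1 S=0
  ⇒ phys 0x2C851  [3 reads]
#1 VA=0x1C100F8BE (r,kernel):
  [0] read 0x25 idx=7: raw=0x2E007 flags P=1 W=1 U=1 S=0
  [1] read 0x2E idx=8: raw=0x31007 flags P=1 W=1 U=1 S=0
  [2] read 0x31 idx=15: raw=0x32007 flags P=1 W=1 U=1 S=0
  ⇒ phys 0x328BE  [3 reads]
#2 VA=0x6438158BF (r,kernel):
  [0] read 0x25 idx=25: raw=0x33007 flags P=1 W=1 U=1 S=0
  [1] read 0x33 idx=28: raw=0x36007 flags P=1 W=1 U=1 S=0
  [2] read 0x36 idx=21: raw=0x37007 flags P=1 W=1 U=1 S=0
  ⇒ phys 0x378BF  [3 reads]
#3 VA=0x7C0800D2D (r,kernel):
  [0] read 0x25 idx=31: raw=0x39007 flags P=1 W=1 U=1 S=0
  [1] read 0x39 idx=4: raw=0x7C006 flags P=0 W=1 U=1 S=0
  ✗ PAGE_NOT_PRESENT  [2 reads]

Access #3 fault: PAGE_NOT_PRESENT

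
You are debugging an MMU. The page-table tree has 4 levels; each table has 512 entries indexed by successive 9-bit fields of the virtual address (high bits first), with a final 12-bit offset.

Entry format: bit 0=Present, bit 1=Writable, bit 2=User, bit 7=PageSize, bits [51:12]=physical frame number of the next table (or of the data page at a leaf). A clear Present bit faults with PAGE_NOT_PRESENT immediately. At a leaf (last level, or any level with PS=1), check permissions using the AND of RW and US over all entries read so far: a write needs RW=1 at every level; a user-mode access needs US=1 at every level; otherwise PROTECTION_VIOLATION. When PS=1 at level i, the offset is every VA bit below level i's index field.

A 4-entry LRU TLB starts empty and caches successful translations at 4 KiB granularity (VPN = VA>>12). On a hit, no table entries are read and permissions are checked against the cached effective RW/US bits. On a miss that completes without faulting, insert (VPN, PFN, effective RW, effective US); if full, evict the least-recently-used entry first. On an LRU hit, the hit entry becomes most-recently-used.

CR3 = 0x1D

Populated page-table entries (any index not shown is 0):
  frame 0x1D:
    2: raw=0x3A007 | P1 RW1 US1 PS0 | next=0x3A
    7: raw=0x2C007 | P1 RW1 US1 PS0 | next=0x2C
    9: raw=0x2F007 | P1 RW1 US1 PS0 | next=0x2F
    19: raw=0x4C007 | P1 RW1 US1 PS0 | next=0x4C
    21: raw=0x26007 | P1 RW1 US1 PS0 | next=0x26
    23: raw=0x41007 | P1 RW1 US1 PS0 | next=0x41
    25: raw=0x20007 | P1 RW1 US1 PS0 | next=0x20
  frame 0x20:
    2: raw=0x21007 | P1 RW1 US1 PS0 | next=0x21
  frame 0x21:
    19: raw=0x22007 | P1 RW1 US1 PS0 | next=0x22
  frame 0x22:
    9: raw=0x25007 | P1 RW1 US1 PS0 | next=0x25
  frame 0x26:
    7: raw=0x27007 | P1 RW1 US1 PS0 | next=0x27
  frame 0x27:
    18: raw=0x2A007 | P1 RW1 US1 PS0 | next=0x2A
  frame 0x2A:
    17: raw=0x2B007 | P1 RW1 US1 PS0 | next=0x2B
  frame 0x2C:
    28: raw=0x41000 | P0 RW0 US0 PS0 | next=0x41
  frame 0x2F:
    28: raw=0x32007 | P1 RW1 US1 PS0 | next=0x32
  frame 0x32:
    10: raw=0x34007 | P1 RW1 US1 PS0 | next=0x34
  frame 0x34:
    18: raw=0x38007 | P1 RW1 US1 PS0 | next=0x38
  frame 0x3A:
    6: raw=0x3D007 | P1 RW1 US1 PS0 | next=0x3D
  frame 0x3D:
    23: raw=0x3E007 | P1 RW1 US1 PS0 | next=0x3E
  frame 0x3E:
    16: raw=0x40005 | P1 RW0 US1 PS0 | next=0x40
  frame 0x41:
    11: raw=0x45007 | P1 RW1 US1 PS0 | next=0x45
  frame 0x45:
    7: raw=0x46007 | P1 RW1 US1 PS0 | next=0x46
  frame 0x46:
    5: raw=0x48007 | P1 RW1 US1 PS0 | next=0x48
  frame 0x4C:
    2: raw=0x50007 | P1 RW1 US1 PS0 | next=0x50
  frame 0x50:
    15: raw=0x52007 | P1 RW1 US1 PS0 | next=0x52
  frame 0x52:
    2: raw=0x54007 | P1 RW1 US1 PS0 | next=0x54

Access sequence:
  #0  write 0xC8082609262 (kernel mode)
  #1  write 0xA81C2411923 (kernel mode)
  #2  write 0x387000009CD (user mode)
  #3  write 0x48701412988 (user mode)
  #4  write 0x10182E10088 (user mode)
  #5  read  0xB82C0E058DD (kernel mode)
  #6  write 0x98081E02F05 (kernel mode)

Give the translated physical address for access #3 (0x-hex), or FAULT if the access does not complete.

Per-access translation:
#0 VA=0xC8082609262 (w,kernel):
  L0 @0x1D[25] → 0x20007  P=1,RW=1,US=1,PS=0
  L1 @0x20[2] → 0x21007  P=1,RW=1,US=1,PS=0
  L2 @0x21[19] → 0x22007  P=1,RW=1,US=1,PS=0
  L3 @0x22[9] → 0x25007  P=1,RW=1,US=1,PS=0
  ⇒ phys 0x25262  [4 reads]
#1 VA=0xA81C2411923 (w,kernel):
  L0 @0x1D[21] → 0x26007  P=1,RW=1,US=1,PS=0
  L1 @0x26[7] → 0x27007  P=1,RW=1,US=1,PS=0
  L2 @0x27[18] → 0x2A007  P=1,RW=1,US=1,PS=0
  L3 @0x2A[17] → 0x2B007  P=1,RW=1,US=1,PS=0
  ⇒ phys 0x2B923  [4 reads]
#2 VA=0x387000009CD (w,user):
  L0 @0x1D[7] → 0x2C007  P=1,RW=1,US=1,PS=0
  L1 @0x2C[28] → 0x41000  P=0,RW=0,US=0,PS=0
  ✗ PAGE_NOT_PRESENT  [2 reads]
#3 VA=0x48701412988 (w,user):
  L0 @0x1D[9] → 0x2F007  P=1,RW=1,US=1,PS=0
  L1 @0x2F[28] → 0x32007  P=1,RW=1,US=1,PS=0
  L2 @0x32[10] → 0x34007  P=1,RW=1,US=1,PS=0
  L3 @0x34[18] → 0x38007  P=1,RW=1,US=1,PS=0
  ⇒ phys 0x38988  [4 reads]
#4 VA=0x10182E10088 (w,user):
  L0 @0x1D[2] → 0x3A007  P=1,RW=1,US=1,PS=0
  L1 @0x3A[6] → 0x3D007  P=1,RW=1,US=1,PS=0
  L2 @0x3D[23] → 0x3E007  P=1,RW=1,US=1,PS=0
  L3 @0x3E[16] → 0x40005  P=1,RW=0,US=1,PS=0
  ✗ PROTECTION_VIOLATION  [4 reads]
#5 VA=0xB82C0E058DD (r,kernel):
  L0 @0x1D[23] → 0x41007  P=1,RW=1,US=1,PS=0
  L1 @0x41[11] → 0x45007  P=1,RW=1,US=1,PS=0
  L2 @0x45[7] → 0x46007  P=1,RW=1,US=1,PS=0
  L3 @0x46[5] → 0x48007  P=1,RW=1,US=1,PS=0
  ⇒ phys 0x488DD  [4 reads]
#6 VA=0x98081E02F05 (w,kernel):
  L0 @0x1D[19] → 0x4C007  P=1,RW=1,US=1,PS=0
  L1 @0x4C[2] → 0x50007  P=1,RW=1,US=1,PS=0
  L2 @0x50[15] → 0x52007  P=1,RW=1,US=1,PS=0
  L3 @0x52[2] → 0x54007  P=1,RW=1,US=1,PS=0
  ⇒ phys 0x54F05  [4 reads]

Access #3 PA: 0x38988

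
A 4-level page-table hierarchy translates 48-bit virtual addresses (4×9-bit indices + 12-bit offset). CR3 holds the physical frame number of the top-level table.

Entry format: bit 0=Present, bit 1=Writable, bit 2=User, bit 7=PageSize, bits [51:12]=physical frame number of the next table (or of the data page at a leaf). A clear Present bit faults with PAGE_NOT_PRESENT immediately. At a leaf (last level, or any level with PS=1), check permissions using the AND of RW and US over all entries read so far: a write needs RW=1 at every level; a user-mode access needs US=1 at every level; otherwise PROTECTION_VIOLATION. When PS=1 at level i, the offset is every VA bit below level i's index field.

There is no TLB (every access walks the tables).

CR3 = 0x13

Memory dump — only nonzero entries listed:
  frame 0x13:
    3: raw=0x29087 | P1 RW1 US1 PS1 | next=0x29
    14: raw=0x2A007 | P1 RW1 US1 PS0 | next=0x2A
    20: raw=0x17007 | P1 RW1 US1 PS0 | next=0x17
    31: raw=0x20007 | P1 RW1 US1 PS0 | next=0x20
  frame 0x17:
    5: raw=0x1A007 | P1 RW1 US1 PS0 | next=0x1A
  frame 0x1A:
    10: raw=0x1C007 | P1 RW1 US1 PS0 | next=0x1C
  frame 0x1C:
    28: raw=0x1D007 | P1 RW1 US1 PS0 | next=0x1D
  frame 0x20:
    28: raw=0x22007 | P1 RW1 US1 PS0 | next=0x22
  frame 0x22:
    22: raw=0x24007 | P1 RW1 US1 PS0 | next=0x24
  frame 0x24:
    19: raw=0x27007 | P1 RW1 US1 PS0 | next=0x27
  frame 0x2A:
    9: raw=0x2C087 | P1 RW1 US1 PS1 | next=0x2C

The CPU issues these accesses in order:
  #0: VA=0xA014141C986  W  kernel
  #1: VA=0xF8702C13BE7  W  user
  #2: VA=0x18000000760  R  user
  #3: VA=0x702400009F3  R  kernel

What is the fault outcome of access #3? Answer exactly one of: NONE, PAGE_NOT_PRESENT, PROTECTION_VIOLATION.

Walk each access:
#0 VA=0xA014141C986 (w,kernel):
  lvl0: tbl 0x13, slot 20 ⇒ 0x17007 (P1/RW1/US1/PS0)
  lvl1: tbl 0x17, slot 5 ⇒ 0x1A007 (P1/RW1/US1/PS0)
  lvl2: tbl 0x1A, slot 10 ⇒ 0x1C007 (P1/RW1/US1/PS0)
  lvl3: tbl 0x1C, slot 28 ⇒ 0x1D007 (P1/RW1/US1/PS0)
  ✓ 0x1D986  — 4 lookups
#1 VA=0xF8702C13BE7 (w,user):
  lvl0: tbl 0x13, slot 31 ⇒ 0x20007 (P1/RW1/US1/PS0)
  lvl1: tbl 0x20, slot 28 ⇒ 0x22007 (P1/RW1/US1/PS0)
  lvl2: tbl 0x22, slot 22 ⇒ 0x24007 (P1/RW1/US1/PS0)
  lvl3: tbl 0x24, slot 19 ⇒ 0x27007 (P1/RW1/US1/PS0)
  ✓ 0x27BE7  — 4 lookups
#2 VA=0x18000000760 (r,user):
  lvl0: tbl 0x13, slot 3 ⇒ 0x29087 (P1/RW1/US1/PS1)
  ✓ 0x29760 (huge @L0)  — 1 lookups
#3 VA=0x702400009F3 (r,kernel):
  lvl0: tbl 0x13, slot 14 ⇒ 0x2A007 (P1/RW1/US1/PS0)
  lvl1: tbl 0x2A, slot 9 ⇒ 0x2C087 (P1/RW1/US1/PS1)
  ✓ 0x2C9F3 (huge @L1)  — 2 lookups

Access #3 fault: NONE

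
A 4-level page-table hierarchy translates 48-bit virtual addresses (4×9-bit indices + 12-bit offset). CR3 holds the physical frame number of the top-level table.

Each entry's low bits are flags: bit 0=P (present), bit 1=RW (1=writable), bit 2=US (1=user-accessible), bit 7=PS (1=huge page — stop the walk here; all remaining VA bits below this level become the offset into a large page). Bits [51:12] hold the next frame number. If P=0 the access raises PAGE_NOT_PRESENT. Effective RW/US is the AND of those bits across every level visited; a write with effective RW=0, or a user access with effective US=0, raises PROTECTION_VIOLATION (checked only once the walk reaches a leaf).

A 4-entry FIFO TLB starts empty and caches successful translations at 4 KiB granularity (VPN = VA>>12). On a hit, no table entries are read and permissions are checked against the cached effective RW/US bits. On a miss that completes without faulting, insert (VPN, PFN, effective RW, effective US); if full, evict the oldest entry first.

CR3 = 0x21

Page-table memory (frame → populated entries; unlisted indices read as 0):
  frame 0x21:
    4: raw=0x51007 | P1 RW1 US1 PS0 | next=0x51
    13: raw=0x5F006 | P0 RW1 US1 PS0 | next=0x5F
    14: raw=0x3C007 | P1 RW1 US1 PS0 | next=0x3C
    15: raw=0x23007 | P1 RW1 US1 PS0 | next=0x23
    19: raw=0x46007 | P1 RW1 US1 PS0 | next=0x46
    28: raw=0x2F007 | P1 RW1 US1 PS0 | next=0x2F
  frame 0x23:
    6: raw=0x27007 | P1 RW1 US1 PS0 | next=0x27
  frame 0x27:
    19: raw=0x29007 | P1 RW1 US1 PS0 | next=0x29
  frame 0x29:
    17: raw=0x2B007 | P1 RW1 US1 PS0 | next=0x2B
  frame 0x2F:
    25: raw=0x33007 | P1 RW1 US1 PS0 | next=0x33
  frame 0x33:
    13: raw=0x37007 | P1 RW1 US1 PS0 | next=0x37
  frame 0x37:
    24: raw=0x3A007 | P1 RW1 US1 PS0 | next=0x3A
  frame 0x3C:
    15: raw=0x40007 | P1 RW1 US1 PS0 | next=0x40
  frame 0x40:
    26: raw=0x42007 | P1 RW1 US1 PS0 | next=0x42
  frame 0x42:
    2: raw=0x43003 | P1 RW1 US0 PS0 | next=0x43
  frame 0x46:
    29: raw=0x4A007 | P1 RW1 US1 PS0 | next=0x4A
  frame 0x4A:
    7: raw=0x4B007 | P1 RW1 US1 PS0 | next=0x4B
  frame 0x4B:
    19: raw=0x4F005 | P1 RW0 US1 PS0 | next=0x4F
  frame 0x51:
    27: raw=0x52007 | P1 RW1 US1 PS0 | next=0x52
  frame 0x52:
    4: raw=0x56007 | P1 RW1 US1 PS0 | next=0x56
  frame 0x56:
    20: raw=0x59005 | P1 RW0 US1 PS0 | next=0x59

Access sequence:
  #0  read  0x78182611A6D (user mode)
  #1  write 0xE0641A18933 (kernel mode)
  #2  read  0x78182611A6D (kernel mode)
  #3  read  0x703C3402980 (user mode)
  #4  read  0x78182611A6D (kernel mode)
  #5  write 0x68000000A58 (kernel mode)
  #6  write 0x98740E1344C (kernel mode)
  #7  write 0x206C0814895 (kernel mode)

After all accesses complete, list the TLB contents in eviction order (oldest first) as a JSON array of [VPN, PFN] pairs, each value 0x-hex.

Per-access translation:
#0 VA=0x78182611A6D (r,user):
  L0: frame=0x21 idx=15 entry=0x23007 [P=1 RW=1 US=1 PS=0]
  L1: frame=0x23 idx=6 entry=0x27007 [P=1 RW=1 US=1 PS=0]
  L2: frame=0x27 idx=19 entry=0x29007 [P=1 RW=1 US=1 PS=0]
  L3: frame=0x29 idx=17 entry=0x2B007 [P=1 RW=1 US=1 PS=0]
  ✓ 0x2BA6D  — 4 lookups
#1 VA=0xE0641A18933 (w,kernel):
  L0: frame=0x21 idx=28 entry=0x2F007 [P=1 RW=1 US=1 PS=0]
  L1: frame=0x2F idx=25 entry=0x33007 [P=1 RW=1 US=1 PS=0]
  L2: frame=0x33 idx=13 entry=0x37007 [P=1 RW=1 US=1 PS=0]
  L3: frame=0x37 idx=24 entry=0x3A007 [P=1 RW=1 US=1 PS=0]
  ✓ 0x3A933  — 4 lookups
#2 VA=0x78182611A6D (r,kernel):
  TLB hit vpn=0x78182611 → PA=0x2BA6D
#3 VA=0x703C3402980 (r,user):
  L0: frame=0x21 idx=14 entry=0x3C007 [P=1 RW=1 US=1 PS=0]
  L1: frame=0x3C idx=15 entry=0x40007 [P=1 RW=1 US=1 PS=0]
  L2: frame=0x40 idx=26 entry=0x42007 [P=1 RW=1 US=1 PS=0]
  L3: frame=0x42 idx=2 entry=0x43003 [P=1 RW=1 US=0 PS=0]
  ✗ PROTECTION_VIOLATION  [4 reads]
#4 VA=0x78182611A6D (r,kernel):
  TLB hit vpn=0x78182611 → PA=0x2BA6D
#5 VA=0x68000000A58 (w,kernel):
  L0: frame=0x21 idx=13 entry=0x5F006 [P=0 RW=1 US=1 PS=0]
  ✗ PAGE_NOT_PRESENT  [1 reads]
#6 VA=0x98740E1344C (w,kernel):
  L0: frame=0x21 idx=19 entry=0x46007 [P=1 RW=1 US=1 PS=0]
  L1: frame=0x46 idx=29 entry=0x4A007 [P=1 RW=1 US=1 PS=0]
  L2: frame=0x4A idx=7 entry=0x4B007 [P=1 RW=1 US=1 PS=0]
  L3: frame=0x4B idx=19 entry=0x4F005 [P=1 RW=0 US=1 PS=0]
  ✗ PROTECTION_VIOLATION  [4 reads]
#7 VA=0x206C0814895 (w,kernel):
  L0: frame=0x21 idx=4 entry=0x51007 [P=1 RW=1 US=1 PS=0]
  L1: frame=0x51 idx=27 entry=0x52007 [P=1 RW=1 US=1 PS=0]
  L2: frame=0x52 idx=4 entry=0x56007 [P=1 RW=1 US=1 PS=0]
  L3: frame=0x56 idx=20 entry=0x59005 [P=1 RW=0 US=1 PS=0]
  ✗ PROTECTION_VIOLATION  [4 reads]

TLB: [["0x78182611", "0x2B"], ["0xE0641A18", "0x3A"]]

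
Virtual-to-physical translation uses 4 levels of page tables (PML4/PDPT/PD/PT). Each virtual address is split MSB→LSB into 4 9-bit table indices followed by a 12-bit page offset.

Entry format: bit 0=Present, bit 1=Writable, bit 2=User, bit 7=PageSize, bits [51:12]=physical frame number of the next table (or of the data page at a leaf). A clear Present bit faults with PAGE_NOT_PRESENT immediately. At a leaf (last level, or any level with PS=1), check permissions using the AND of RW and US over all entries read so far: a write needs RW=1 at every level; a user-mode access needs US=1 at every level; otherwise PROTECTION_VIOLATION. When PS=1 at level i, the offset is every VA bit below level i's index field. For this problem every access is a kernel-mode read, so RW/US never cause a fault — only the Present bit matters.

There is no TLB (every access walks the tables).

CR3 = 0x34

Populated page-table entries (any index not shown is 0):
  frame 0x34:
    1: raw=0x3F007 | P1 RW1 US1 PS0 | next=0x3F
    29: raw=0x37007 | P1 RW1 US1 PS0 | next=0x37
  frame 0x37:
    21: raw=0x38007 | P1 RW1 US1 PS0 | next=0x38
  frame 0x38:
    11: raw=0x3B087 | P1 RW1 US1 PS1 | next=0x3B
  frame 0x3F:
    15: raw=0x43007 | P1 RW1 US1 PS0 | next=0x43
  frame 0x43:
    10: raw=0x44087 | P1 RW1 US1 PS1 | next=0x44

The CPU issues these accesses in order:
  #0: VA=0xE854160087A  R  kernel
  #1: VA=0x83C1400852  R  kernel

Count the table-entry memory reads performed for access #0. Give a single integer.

Walk each access:
#0 VA=0xE854160087A (r,kernel):
  L0: frame=0x34 idx=29 entry=0x37007 [P=1 RW=1 US=1 PS=0]
  L1: frame=0x37 idx=21 entry=0x38007 [P=1 RW=1 US=1 PS=0]
  L2: frame=0x38 idx=11 entry=0x3B087 [P=1 RW=1 US=1 PS=1]
  → PA=0x3B87A (huge @L2)  (3 entries read)
#1 VA=0x83C1400852 (r,kernel):
  L0: frame=0x34 idx=1 entry=0x3F007 [P=1 RW=1 US=1 PS=0]
  L1: frame=0x3F idx=15 entry=0x43007 [P=1 RW=1 US=1 PS=0]
  L2: frame=0x43 idx=10 entry=0x44087 [P=1 RW=1 US=1 PS=1]
  → PA=0x44852 (huge @L2)  (3 entries read)

Entries read for #0: 3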